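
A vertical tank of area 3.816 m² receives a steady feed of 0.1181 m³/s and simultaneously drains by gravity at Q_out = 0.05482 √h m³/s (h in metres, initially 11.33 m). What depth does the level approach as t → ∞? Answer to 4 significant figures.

Unsteady balance on liquid volume: A dh/dt = Q_in − 0.05482 √h. At steady state dh/dt = 0:
Q_in = 0.05482 √h_ss ⇒ √h_ss = 0.1181/0.05482 = 2.15432.
h_ss = 2.15432² = 4.64111 m. (Since h₀ = 11.33 m > h_ss, the level will fall toward this value.)

4.641 m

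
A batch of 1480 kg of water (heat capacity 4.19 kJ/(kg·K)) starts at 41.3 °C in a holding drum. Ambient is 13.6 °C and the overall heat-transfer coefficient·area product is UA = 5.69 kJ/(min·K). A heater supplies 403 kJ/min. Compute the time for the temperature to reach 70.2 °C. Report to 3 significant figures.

1210 min

Lumped-capacitance energy balance: M c_p dT/dt = UA(T_amb − T) + Q̇.
τ = M c_p/UA = 1089.8 min; T_ss = T_amb + Q̇/UA = 13.6 + 403/5.69 = 84.426 °C.
T(t) = T_ss + (T₀ − T_ss)e^(−t/τ); set T = 70.2:
t = −τ ln[(T − T_ss)/(T₀ − T_ss)] = −1089.8 · ln(0.32987) = 1208.7 min.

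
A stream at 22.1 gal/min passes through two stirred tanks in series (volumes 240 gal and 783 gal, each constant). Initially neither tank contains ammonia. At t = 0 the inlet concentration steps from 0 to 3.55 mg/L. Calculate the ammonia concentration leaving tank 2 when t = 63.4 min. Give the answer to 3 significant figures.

Species balance on tank i: dCᵢ/dt = (Cᵢ₋₁ − Cᵢ)/τᵢ with τᵢ = Vᵢ/Q.
τ₁ = 240/22.1 = 10.860 min; τ₂ = 783/22.1 = 35.430 min.
Solving the cascade with C₁(0)=C₂(0)=0 gives C₂(t) = C_in[1 − (τ₁ e^(−t/τ₁) − τ₂ e^(−t/τ₂))/(τ₁ − τ₂)].
At t = 63.4: e^(−t/τ₁) = 0.0029144, e^(−t/τ₂) = 0.16705.
C₂ = 3.55·[1 − (10.860·0.0029144 − 35.430·0.16705)/(-24.570)] = 3.55·0.76040 = 2.6994 mg/L.

2.70 mg/L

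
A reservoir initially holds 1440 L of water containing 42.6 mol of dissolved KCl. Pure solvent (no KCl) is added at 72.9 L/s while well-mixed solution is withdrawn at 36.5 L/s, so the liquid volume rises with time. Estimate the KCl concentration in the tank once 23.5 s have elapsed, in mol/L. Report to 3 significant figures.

Total volume: dV/dt = Q_in − Q_out = 36.400 L/s, so V(t) = 1440 + 36.400 t and V(23.5) = 2295.4 L.
Species balance (pure solvent in): dm/dt = −Q_out · m/V(t).
Separate: dm/m = −Q_out dt/V(t) ⇒ ln(m/m₀) = −(Q_out/(Q_in−Q_out)) ln(V/V₀).
m = m₀ (V₀/V)^(Q_out/(Q_in−Q_out)) = 42.6 × (1440/2295.4)^(1.0027) = 26.691 mol.
C = m/V = 26.691/2295.4 = 0.011628 mol/L.

0.0116 mol/L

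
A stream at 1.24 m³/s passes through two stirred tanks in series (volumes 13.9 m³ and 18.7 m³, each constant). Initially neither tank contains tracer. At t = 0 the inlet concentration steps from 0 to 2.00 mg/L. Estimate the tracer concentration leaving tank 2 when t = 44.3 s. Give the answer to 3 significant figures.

Each tank obeys Vᵢ dCᵢ/dt = Q(Cᵢ₋₁ − Cᵢ), so τᵢ = Vᵢ/Q.
τ₁ = 13.9/1.24 = 11.210 s; τ₂ = 18.7/1.24 = 15.081 s.
Solving the cascade with C₁(0)=C₂(0)=0 gives C₂(t) = C_in[1 − (τ₁ e^(−t/τ₁) − τ₂ e^(−t/τ₂))/(τ₁ − τ₂)].
At t = 44.3: e^(−t/τ₁) = 0.019217, e^(−t/τ₂) = 0.052996.
C₂ = 2.00·[1 − (11.210·0.019217 − 15.081·0.052996)/(-3.8710)] = 2.00·0.84919 = 1.6984 mg/L.

1.70 mg/L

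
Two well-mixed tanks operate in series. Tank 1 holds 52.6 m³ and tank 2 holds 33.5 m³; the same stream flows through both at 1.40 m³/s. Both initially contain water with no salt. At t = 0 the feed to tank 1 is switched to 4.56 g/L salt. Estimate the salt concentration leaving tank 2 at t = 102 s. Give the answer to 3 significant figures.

Each tank obeys Vᵢ dCᵢ/dt = Q(Cᵢ₋₁ − Cᵢ), so τᵢ = Vᵢ/Q.
τ₁ = 52.6/1.40 = 37.571 s; τ₂ = 33.5/1.40 = 23.929 s.
Solving the cascade with C₁(0)=C₂(0)=0 gives C₂(t) = C_in[1 − (τ₁ e^(−t/τ₁) − τ₂ e^(−t/τ₂))/(τ₁ − τ₂)].
At t = 102: e^(−t/τ₁) = 0.066216, e^(−t/τ₂) = 0.014084.
C₂ = 4.56·[1 − (37.571·0.066216 − 23.929·0.014084)/(13.643)] = 4.56·0.84235 = 3.8411 g/L.

3.84 g/L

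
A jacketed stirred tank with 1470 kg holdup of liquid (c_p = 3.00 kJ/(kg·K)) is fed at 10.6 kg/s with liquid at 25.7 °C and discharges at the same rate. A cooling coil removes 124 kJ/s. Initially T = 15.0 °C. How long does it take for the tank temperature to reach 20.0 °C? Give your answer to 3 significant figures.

184 s

M c_p dT/dt = ṁ c_p (T_in − T) − Q̇.
τ = M/ṁ = 138.68 s; T_ss = T_in − Q̇/(ṁ c_p) = 21.801 °C.
T(t) = T_ss + (T₀ − T_ss) e^(−t/τ). Set T = 20.0:
e^(−t/τ) = (20.0 − 21.801)/(15.0 − 21.801) = 0.26477
t = −138.68 · ln(0.26477) = 184.29 s.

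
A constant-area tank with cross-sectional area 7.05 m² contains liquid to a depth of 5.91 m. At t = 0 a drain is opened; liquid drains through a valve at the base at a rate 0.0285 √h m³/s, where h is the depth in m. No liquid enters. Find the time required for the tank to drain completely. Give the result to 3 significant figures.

With no inflow, A dh/dt = −0.0285 √h.
Separate and integrate: 2(√h − √h₀) = −(0.0285/A) t.
Tank is empty when √h = 0: t_empty = 2A√h₀/0.0285.
t_empty = 2·7.05·√5.91/0.0285 = 14.100·2.4310/0.0285 = 1202.7 s.

1200 s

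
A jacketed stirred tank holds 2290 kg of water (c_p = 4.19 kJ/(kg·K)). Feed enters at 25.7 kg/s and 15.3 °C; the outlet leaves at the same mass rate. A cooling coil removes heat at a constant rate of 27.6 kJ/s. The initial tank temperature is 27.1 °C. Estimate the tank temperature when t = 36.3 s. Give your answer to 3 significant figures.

23.1 °C

M c_p dT/dt = ṁ c_p (T_in − T) − Q̇.
Rearrange: dT/dt = (T_ss − T)/τ with τ = M/ṁ = 89.105 s and T_ss = T_in − Q̇/(ṁ c_p) = 15.044 °C.
Solution: T(t) = T_ss + (T₀ − T_ss) e^(−t/τ).
T(36.3) = 15.044 + (12.056)·e^(−36.3/89.105) = 15.044 + (12.056)·0.66539 = 23.066 °C.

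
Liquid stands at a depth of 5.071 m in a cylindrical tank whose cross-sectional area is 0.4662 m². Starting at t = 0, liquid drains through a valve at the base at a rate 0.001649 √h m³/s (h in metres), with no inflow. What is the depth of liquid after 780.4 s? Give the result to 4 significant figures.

With no inflow, A dh/dt = −0.001649 √h.
Separate and integrate: 2(√h − √h₀) = −(0.001649/A) t.
√h = √5.071 − 0.001649·780.4/(2·0.4662) = 2.25189 − 1.38018 = 0.871708.
h = 0.871708² = 0.759875 m.

0.7599 m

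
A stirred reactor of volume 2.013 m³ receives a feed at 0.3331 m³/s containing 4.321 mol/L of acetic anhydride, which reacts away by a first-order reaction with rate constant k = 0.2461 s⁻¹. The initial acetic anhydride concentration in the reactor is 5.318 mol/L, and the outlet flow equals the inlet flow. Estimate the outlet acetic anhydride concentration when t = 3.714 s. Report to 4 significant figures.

2.514 mol/L

V dC/dt = Q(C_in − C) − k V C.
This is linear with rate a = Q/V + k = 0.411574 s⁻¹.
C_ss = Q C_in/(Q + kV) = 1.73727 mol/L; C(t) = C_ss + (C₀ − C_ss) e^(−a t).
C(3.714) = 1.73727 + (3.58073)·e^(−0.411574·3.714) = 1.73727 + (3.58073)·0.216842 = 2.51372 mol/L.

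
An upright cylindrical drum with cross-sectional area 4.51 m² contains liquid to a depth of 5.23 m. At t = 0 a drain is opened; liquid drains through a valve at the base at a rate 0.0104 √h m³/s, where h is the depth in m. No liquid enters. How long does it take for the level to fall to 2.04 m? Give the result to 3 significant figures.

745 s

Unsteady balance on liquid volume: A dh/dt = −0.0104 √h.
∫ h^(−1/2) dh = −(0.0104/A) ∫ dt, giving 2√h = 2√h₀ − (0.0104/A) t.
t = 2A(√h₀ − √h)/0.0104 = 2·4.51·(√5.23 − √2.04)/0.0104
  = 9.0200 × (2.2869 − 1.4283) / 0.0104 = 744.70 s.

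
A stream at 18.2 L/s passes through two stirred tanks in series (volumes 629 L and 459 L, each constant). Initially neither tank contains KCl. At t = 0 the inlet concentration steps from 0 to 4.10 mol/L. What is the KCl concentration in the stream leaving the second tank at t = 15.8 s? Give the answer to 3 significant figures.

Species balance on tank i: dCᵢ/dt = (Cᵢ₋₁ − Cᵢ)/τᵢ with τᵢ = Vᵢ/Q.
τ₁ = 629/18.2 = 34.560 s; τ₂ = 459/18.2 = 25.220 s.
Solving the cascade with C₁(0)=C₂(0)=0 gives C₂(t) = C_in[1 − (τ₁ e^(−t/τ₁) − τ₂ e^(−t/τ₂))/(τ₁ − τ₂)].
At t = 15.8: e^(−t/τ₁) = 0.63307, e^(−t/τ₂) = 0.53446.
C₂ = 4.10·[1 − (34.560·0.63307 − 25.220·0.53446)/(9.3407)] = 4.10·0.10068 = 0.41280 mol/L.

0.413 mol/L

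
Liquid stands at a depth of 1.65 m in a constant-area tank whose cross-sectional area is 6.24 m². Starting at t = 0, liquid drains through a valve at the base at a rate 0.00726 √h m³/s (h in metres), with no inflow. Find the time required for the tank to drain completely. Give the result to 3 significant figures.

With no inflow, A dh/dt = −0.00726 √h.
∫ h^(−1/2) dh = −(0.00726/A) ∫ dt, giving 2√h = 2√h₀ − (0.00726/A) t.
Set h = 0: 2√h₀ = (0.00726/A) t_empty ⇒ t_empty = 2A√h₀/0.00726.
t_empty = 2·6.24·√1.65/0.00726 = 12.480·1.2845/0.00726 = 2208.1 s.

2210 s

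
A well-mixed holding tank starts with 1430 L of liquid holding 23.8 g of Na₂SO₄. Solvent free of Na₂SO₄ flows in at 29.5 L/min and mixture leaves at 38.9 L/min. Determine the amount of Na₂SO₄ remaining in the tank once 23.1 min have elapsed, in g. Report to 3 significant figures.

12.0 g

Let m(t) be the amount of Na₂SO₄. Volume: V(t) = V₀ + (Q_in − Q_out) t = 1430 − 9.4000 t; V(23.1) = 1212.9 L.
No Na₂SO₄ enters, so dm/dt = −Q_out · (m/V).
Separate: dm/m = −Q_out dt/V(t) ⇒ ln(m/m₀) = −(Q_out/(Q_in−Q_out)) ln(V/V₀).
m = m₀ (V₀/V)^(Q_out/(Q_in−Q_out)) = 23.8 × (1430/1212.9)^(-4.1383) = 12.039 g.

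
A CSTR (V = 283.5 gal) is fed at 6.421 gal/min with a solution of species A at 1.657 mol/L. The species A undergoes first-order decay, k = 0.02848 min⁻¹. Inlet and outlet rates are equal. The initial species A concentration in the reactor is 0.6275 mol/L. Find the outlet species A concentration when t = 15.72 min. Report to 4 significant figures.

0.6863 mol/L

V dC/dt = Q(C_in − C) − k V C.
This is linear with rate a = Q/V + k = 0.0511290 min⁻¹.
C_ss = Q C_in/(Q + kV) = 0.734014 mol/L; C(t) = C_ss + (C₀ − C_ss) e^(−a t).
C(15.72) = 0.734014 + (-0.106514)·e^(−0.0511290·15.72) = 0.734014 + (-0.106514)·0.447648 = 0.686333 mol/L.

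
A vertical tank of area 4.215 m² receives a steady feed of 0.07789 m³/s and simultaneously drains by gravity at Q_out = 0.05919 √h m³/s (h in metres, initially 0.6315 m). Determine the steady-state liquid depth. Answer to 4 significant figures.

A dh/dt = Q_in − 0.05919 √h. Steady state requires inflow = outflow:
Q_in = 0.05919 √h_ss ⇒ √h_ss = 0.07789/0.05919 = 1.31593.
h_ss = 1.31593² = 1.73168 m. (Since h₀ = 0.6315 m < h_ss, the level will rise toward this value.)

1.732 m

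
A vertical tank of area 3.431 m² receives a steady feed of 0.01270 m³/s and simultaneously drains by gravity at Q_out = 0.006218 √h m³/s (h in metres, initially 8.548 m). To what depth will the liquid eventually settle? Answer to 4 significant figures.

Level balance: A dh/dt = 0.01270 − 0.006218 √h. Setting dh/dt = 0:
Q_in = 0.006218 √h_ss ⇒ √h_ss = 0.01270/0.006218 = 2.04246.
h_ss = 2.04246² = 4.17163 m. (Since h₀ = 8.548 m > h_ss, the level will fall toward this value.)

4.172 m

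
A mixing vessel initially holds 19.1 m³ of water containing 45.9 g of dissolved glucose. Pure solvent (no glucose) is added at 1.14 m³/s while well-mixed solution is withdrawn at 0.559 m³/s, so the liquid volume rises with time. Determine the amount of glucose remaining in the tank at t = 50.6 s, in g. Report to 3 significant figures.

18.7 g

Total volume: dV/dt = Q_in − Q_out = 0.58100 m³/s, so V(t) = 19.1 + 0.58100 t and V(50.6) = 48.499 m³.
Species balance (pure solvent in): dm/dt = −Q_out · m/V(t).
Separate: dm/m = −Q_out dt/V(t) ⇒ ln(m/m₀) = −(Q_out/(Q_in−Q_out)) ln(V/V₀).
m = m₀ (V₀/V)^(Q_out/(Q_in−Q_out)) = 45.9 × (19.1/48.499)^(0.96213) = 18.726 g.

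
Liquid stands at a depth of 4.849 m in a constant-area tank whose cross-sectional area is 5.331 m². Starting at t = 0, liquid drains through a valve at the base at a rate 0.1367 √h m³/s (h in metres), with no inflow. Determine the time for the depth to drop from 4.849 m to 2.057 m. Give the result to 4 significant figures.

With no inflow, A dh/dt = −0.1367 √h.
Separate and integrate: 2(√h − √h₀) = −(0.1367/A) t.
t = 2A(√h₀ − √h)/0.1367 = 2·5.331·(√4.849 − √2.057)/0.1367
  = 10.6620 × (2.20204 − 1.43422) / 0.1367 = 59.8866 s.

59.89 s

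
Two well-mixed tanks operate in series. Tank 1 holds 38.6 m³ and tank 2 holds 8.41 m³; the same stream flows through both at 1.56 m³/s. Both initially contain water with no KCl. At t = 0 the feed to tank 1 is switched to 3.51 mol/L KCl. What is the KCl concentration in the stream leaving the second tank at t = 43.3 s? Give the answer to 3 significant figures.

2.73 mol/L

Each tank obeys Vᵢ dCᵢ/dt = Q(Cᵢ₋₁ − Cᵢ), so τᵢ = Vᵢ/Q.
τ₁ = 38.6/1.56 = 24.744 s; τ₂ = 8.41/1.56 = 5.3910 s.
Solving the cascade with C₁(0)=C₂(0)=0 gives C₂(t) = C_in[1 − (τ₁ e^(−t/τ₁) − τ₂ e^(−t/τ₂))/(τ₁ − τ₂)].
At t = 43.3: e^(−t/τ₁) = 0.17378, e^(−t/τ₂) = 0.00032494.
C₂ = 3.51·[1 − (24.744·0.17378 − 5.3910·0.00032494)/(19.353)] = 3.51·0.77790 = 2.7304 mol/L.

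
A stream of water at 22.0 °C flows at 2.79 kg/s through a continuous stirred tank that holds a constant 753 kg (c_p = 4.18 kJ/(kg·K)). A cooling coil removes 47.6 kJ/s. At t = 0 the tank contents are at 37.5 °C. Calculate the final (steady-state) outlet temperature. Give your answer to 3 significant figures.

17.9 °C

Unsteady energy balance on the tank contents: M c_p dT/dt = ṁ c_p (T_in − T) − 47.6.
At steady state dT/dt = 0 ⇒ T_ss = T_in − Q̇/(ṁ c_p) = 22.0 − 47.6/(2.79·4.18) = 17.918 °C.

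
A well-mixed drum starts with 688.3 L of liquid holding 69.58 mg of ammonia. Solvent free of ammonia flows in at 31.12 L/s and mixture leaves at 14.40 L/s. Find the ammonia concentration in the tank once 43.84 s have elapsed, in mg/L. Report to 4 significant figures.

0.02622 mg/L

Total volume: dV/dt = Q_in − Q_out = 16.7200 L/s, so V(t) = 688.3 + 16.7200 t and V(43.84) = 1421.30 L.
Species balance (pure solvent in): dm/dt = −Q_out · m/V(t).
Separate: dm/m = −Q_out dt/V(t) ⇒ ln(m/m₀) = −(Q_out/(Q_in−Q_out)) ln(V/V₀).
m = m₀ (V₀/V)^(Q_out/(Q_in−Q_out)) = 69.58 × (688.3/1421.30)^(0.861244) = 37.2624 mg.
C = m/V = 37.2624/1421.30 = 0.0262170 mg/L.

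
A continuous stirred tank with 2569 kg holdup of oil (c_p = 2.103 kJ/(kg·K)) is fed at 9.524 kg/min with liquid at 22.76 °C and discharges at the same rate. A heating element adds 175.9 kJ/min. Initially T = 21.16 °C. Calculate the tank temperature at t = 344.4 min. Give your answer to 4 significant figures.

M c_p dT/dt = ṁ c_p (T_in − T) + Q̇.
Rearrange: dT/dt = (T_ss − T)/τ with τ = M/ṁ = 269.740 min and T_ss = T_in + Q̇/(ṁ c_p) = 31.5423 °C.
Solution: T(t) = T_ss + (T₀ − T_ss) e^(−t/τ).
T(344.4) = 31.5423 + (-10.3823)·e^(−344.4/269.740) = 31.5423 + (-10.3823)·0.278932 = 28.6463 °C.

28.65 °C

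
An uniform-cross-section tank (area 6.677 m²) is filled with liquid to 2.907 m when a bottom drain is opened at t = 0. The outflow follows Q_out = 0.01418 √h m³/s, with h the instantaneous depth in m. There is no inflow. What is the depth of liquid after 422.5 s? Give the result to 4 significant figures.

With no inflow, A dh/dt = −0.01418 √h.
Separate and integrate: 2(√h − √h₀) = −(0.01418/A) t.
√h = √2.907 − 0.01418·422.5/(2·6.677) = 1.70499 − 0.448633 = 1.25636.
h = 1.25636² = 1.57844 m.

1.578 m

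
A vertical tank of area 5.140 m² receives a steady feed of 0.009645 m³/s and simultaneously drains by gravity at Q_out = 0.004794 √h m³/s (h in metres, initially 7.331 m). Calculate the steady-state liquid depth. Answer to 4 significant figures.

4.048 m

Unsteady balance on liquid volume: A dh/dt = Q_in − 0.004794 √h. At steady state dh/dt = 0:
Q_in = 0.004794 √h_ss ⇒ √h_ss = 0.009645/0.004794 = 2.01189.
h_ss = 2.01189² = 4.04770 m. (Since h₀ = 7.331 m > h_ss, the level will fall toward this value.)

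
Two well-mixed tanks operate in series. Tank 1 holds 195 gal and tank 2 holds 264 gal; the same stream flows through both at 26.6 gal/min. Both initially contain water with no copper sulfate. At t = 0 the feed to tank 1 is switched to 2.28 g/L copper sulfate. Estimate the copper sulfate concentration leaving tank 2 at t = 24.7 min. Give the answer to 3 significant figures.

1.78 g/L

Each tank obeys Vᵢ dCᵢ/dt = Q(Cᵢ₋₁ − Cᵢ), so τᵢ = Vᵢ/Q.
τ₁ = 195/26.6 = 7.3308 min; τ₂ = 264/26.6 = 9.9248 min.
Tank 1: C₁ = C_in(1 − e^(−t/τ₁)). Tank 2 (τ₁ ≠ τ₂): C₂ = C_in[1 − (τ₁ e^(−t/τ₁) − τ₂ e^(−t/τ₂))/(τ₁ − τ₂)].
At t = 24.7: e^(−t/τ₁) = 0.034413, e^(−t/τ₂) = 0.083017.
C₂ = 2.28·[1 − (7.3308·0.034413 − 9.9248·0.083017)/(-2.5940)] = 2.28·0.77962 = 1.7775 g/L.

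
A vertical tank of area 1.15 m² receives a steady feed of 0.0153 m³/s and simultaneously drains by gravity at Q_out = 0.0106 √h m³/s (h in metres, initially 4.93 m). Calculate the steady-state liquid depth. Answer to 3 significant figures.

2.08 m

Unsteady balance on liquid volume: A dh/dt = Q_in − 0.0106 √h. At steady state dh/dt = 0:
Q_in = 0.0106 √h_ss ⇒ √h_ss = 0.0153/0.0106 = 1.4434.
h_ss = 1.4434² = 2.0834 m. (Since h₀ = 4.93 m > h_ss, the level will fall toward this value.)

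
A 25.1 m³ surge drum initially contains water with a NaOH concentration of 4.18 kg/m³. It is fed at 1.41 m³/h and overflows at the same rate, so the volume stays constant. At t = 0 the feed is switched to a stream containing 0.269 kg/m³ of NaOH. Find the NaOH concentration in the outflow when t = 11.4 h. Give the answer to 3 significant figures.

2.33 kg/m³

Species balance on the tank: V dC/dt = Q(C_in − C).
Time constant τ = V/Q = 25.1/1.41 = 17.801 h.
Integrating: C(t) = C_in + (C₀ − C_in) e^(−t/τ).
C(11.4) = 0.269 + (4.18 − 0.269)·e^(−11.4/17.801) = 0.269 + (3.9110)·0.52708 = 2.3304 kg/m³.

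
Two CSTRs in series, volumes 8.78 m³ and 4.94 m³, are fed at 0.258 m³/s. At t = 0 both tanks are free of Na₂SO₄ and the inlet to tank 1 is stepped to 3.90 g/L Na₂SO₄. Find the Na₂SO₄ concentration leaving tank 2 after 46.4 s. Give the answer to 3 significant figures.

Species balance on tank i: dCᵢ/dt = (Cᵢ₋₁ − Cᵢ)/τᵢ with τᵢ = Vᵢ/Q.
τ₁ = 8.78/0.258 = 34.031 s; τ₂ = 4.94/0.258 = 19.147 s.
Tank 1: C₁ = C_in(1 − e^(−t/τ₁)). Tank 2 (τ₁ ≠ τ₂): C₂ = C_in[1 − (τ₁ e^(−t/τ₁) − τ₂ e^(−t/τ₂))/(τ₁ − τ₂)].
At t = 46.4: e^(−t/τ₁) = 0.25577, e^(−t/τ₂) = 0.088627.
C₂ = 3.90·[1 − (34.031·0.25577 − 19.147·0.088627)/(14.884)] = 3.90·0.52920 = 2.0639 g/L.

2.06 g/L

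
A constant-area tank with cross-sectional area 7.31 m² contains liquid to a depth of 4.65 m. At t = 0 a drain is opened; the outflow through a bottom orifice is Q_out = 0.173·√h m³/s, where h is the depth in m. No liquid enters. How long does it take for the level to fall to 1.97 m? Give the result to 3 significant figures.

63.6 s

A dh/dt = −Q_out = −0.173 √h.
∫ h^(−1/2) dh = −(0.173/A) ∫ dt, giving 2√h = 2√h₀ − (0.173/A) t.
t = 2A(√h₀ − √h)/0.173 = 2·7.31·(√4.65 − √1.97)/0.173
  = 14.620 × (2.1564 − 1.4036) / 0.173 = 63.620 s.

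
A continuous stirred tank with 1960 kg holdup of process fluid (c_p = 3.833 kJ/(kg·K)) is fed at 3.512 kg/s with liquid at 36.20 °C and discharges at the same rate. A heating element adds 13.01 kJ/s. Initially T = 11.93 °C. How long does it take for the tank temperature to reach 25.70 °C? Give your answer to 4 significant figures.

440.3 s

Heat balance on the well-mixed liquid: M c_p dT/dt = ṁ c_p (T_in − T) + 13.01.
τ = M/ṁ = 558.087 s; T_ss = T_in + Q̇/(ṁ c_p) = 37.1665 °C.
T(t) = T_ss + (T₀ − T_ss) e^(−t/τ). Set T = 25.70:
e^(−t/τ) = (25.70 − 37.1665)/(11.93 − 37.1665) = 0.454361
t = −558.087 · ln(0.454361) = 440.254 s.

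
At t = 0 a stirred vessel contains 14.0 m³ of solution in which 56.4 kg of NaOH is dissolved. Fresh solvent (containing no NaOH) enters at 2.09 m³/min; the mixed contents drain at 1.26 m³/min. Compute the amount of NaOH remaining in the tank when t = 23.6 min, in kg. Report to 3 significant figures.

Let m(t) be the amount of NaOH. Volume: V(t) = V₀ + (Q_in − Q_out) t = 14.0 + 0.83000 t; V(23.6) = 33.588 m³.
Solute balance: dm/dt = 0 − Q_out C = −Q_out m/V(t).
Separate: dm/m = −Q_out dt/V(t) ⇒ ln(m/m₀) = −(Q_out/(Q_in−Q_out)) ln(V/V₀).
m = m₀ (V₀/V)^(Q_out/(Q_in−Q_out)) = 56.4 × (14.0/33.588)^(1.5181) = 14.939 kg.

14.9 kg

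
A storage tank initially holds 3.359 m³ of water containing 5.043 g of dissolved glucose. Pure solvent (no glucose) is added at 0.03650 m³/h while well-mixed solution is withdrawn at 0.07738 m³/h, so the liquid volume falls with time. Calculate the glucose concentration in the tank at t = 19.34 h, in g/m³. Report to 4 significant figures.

Let m(t) be the amount of glucose. Volume: V(t) = V₀ + (Q_in − Q_out) t = 3.359 − 0.0408800 t; V(19.34) = 2.56838 m³.
No glucose enters, so dm/dt = −Q_out · (m/V).
Separate: dm/m = −Q_out dt/V(t) ⇒ ln(m/m₀) = −(Q_out/(Q_in−Q_out)) ln(V/V₀).
m = m₀ (V₀/V)^(Q_out/(Q_in−Q_out)) = 5.043 × (3.359/2.56838)^(-1.89286) = 3.03442 g.
C = m/V = 3.03442/2.56838 = 1.18145 g/m³.

1.181 g/m³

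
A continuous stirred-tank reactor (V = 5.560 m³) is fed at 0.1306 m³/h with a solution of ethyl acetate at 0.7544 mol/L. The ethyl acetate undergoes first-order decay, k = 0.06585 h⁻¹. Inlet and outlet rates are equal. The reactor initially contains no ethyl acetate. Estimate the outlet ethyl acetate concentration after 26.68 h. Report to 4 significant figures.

0.1801 mol/L

Species balance: V dC/dt = Q C_in − Q C − k V C.
dC/dt = (Q/V) C_in − (Q/V + k) C; effective rate a = Q/V + k = 0.0234892 + 0.06585 = 0.0893392 h⁻¹.
C_ss = Q C_in/(Q + kV) = 0.198348 mol/L; C(t) = C_ss + (C₀ − C_ss) e^(−a t).
C(26.68) = 0.198348 + (-0.198348)·e^(−0.0893392·26.68) = 0.198348 + (-0.198348)·0.0922208 = 0.180056 mol/L.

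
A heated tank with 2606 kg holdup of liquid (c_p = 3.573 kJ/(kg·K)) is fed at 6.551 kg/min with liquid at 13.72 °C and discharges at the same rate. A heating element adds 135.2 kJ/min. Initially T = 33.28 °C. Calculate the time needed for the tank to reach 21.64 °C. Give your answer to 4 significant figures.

First-law balance (no shaft work): M c_p dT/dt = ṁ c_p (T_in − T) + 135.2.
τ = M/ṁ = 397.802 min; T_ss = T_in + Q̇/(ṁ c_p) = 19.4961 °C.
T(t) = T_ss + (T₀ − T_ss) e^(−t/τ). Set T = 21.64:
e^(−t/τ) = (21.64 − 19.4961)/(33.28 − 19.4961) = 0.155535
t = −397.802 · ln(0.155535) = 740.262 min.

740.3 min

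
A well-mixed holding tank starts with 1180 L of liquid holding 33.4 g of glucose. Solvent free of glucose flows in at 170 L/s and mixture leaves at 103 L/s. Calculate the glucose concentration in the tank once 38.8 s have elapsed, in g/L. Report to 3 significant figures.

0.00148 g/L

Total volume: dV/dt = Q_in − Q_out = 67.000 L/s, so V(t) = 1180 + 67.000 t and V(38.8) = 3779.6 L.
No glucose enters, so dm/dt = −Q_out · (m/V).
Separate: dm/m = −Q_out dt/V(t) ⇒ ln(m/m₀) = −(Q_out/(Q_in−Q_out)) ln(V/V₀).
m = m₀ (V₀/V)^(Q_out/(Q_in−Q_out)) = 33.4 × (1180/3779.6)^(1.5373) = 5.5787 g.
C = m/V = 5.5787/3779.6 = 0.0014760 g/L.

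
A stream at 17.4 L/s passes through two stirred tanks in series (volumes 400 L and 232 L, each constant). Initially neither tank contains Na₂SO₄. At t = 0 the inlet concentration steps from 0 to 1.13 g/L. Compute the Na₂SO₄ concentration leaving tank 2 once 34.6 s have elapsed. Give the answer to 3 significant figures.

Species balance on tank i: dCᵢ/dt = (Cᵢ₋₁ − Cᵢ)/τᵢ with τᵢ = Vᵢ/Q.
τ₁ = 400/17.4 = 22.989 s; τ₂ = 232/17.4 = 13.333 s.
Solving the cascade with C₁(0)=C₂(0)=0 gives C₂(t) = C_in[1 − (τ₁ e^(−t/τ₁) − τ₂ e^(−t/τ₂))/(τ₁ − τ₂)].
At t = 34.6: e^(−t/τ₁) = 0.22200, e^(−t/τ₂) = 0.074646.
C₂ = 1.13·[1 − (22.989·0.22200 − 13.333·0.074646)/(9.6552)] = 1.13·0.57452 = 0.64921 g/L.

0.649 g/L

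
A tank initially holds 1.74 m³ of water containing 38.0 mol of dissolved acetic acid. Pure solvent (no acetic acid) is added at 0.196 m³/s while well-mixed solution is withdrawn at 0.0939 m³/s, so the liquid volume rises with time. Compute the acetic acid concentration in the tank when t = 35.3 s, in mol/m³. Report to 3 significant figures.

Total volume: dV/dt = Q_in − Q_out = 0.10210 m³/s, so V(t) = 1.74 + 0.10210 t and V(35.3) = 5.3441 m³.
No acetic acid enters, so dm/dt = −Q_out · (m/V).
Separate: dm/m = −Q_out dt/V(t) ⇒ ln(m/m₀) = −(Q_out/(Q_in−Q_out)) ln(V/V₀).
m = m₀ (V₀/V)^(Q_out/(Q_in−Q_out)) = 38.0 × (1.74/5.3441)^(0.91969) = 13.539 mol.
C = m/V = 13.539/5.3441 = 2.5335 mol/m³.

2.53 mol/m³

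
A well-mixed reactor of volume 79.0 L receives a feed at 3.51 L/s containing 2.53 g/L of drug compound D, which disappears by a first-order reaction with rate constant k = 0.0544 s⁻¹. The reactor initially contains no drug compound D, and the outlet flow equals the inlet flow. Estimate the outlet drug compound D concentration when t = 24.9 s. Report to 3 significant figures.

1.04 g/L

Accumulation = in − out − consumed: V dC/dt = Q C_in − Q C − k V C.
dC/dt = (Q/V) C_in − (Q/V + k) C; effective rate a = Q/V + k = 0.044430 + 0.0544 = 0.098830 s⁻¹.
C_ss = Q C_in/(Q + kV) = 1.1374 g/L; C(t) = C_ss + (C₀ − C_ss) e^(−a t).
C(24.9) = 1.1374 + (-1.1374)·e^(−0.098830·24.9) = 1.1374 + (-1.1374)·0.085360 = 1.0403 g/L.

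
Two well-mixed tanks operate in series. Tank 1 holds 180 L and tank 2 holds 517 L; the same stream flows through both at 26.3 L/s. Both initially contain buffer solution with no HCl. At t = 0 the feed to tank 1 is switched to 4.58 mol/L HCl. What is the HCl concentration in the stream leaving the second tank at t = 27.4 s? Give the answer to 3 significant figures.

2.88 mol/L

Time constants: τᵢ = Vᵢ/Q for each well-mixed tank.
τ₁ = 180/26.3 = 6.8441 s; τ₂ = 517/26.3 = 19.658 s.
Tank 1: C₁ = C_in(1 − e^(−t/τ₁)). Tank 2 (τ₁ ≠ τ₂): C₂ = C_in[1 − (τ₁ e^(−t/τ₁) − τ₂ e^(−t/τ₂))/(τ₁ − τ₂)].
At t = 27.4: e^(−t/τ₁) = 0.018253, e^(−t/τ₂) = 0.24812.
C₂ = 4.58·[1 − (6.8441·0.018253 − 19.658·0.24812)/(-12.814)] = 4.58·0.62910 = 2.8813 mol/L.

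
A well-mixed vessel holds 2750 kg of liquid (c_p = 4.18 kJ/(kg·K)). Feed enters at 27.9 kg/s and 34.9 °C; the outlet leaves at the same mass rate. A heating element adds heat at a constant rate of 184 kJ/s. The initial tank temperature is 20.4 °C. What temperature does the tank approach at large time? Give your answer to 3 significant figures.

M c_p dT/dt = ṁ c_p (T_in − T) + Q̇.
At steady state dT/dt = 0 ⇒ T_ss = T_in + Q̇/(ṁ c_p) = 34.9 + 184/(27.9·4.18) = 36.478 °C.

36.5 °C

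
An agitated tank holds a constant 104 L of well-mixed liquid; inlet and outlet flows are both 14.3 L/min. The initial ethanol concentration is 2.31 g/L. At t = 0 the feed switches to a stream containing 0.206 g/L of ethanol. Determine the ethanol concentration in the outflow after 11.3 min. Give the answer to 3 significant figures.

Transient balance on the dissolved component: V dC/dt = Q(C_in − C).
Time constant τ = V/Q = 104/14.3 = 7.2727 min.
C approaches C_in exponentially: C(t) = C_in + (C₀ − C_in) e^(−t/τ).
C(11.3) = 0.206 + (2.31 − 0.206)·e^(−11.3/7.2727) = 0.206 + (2.1040)·0.21145 = 0.65090 g/L.

0.651 g/L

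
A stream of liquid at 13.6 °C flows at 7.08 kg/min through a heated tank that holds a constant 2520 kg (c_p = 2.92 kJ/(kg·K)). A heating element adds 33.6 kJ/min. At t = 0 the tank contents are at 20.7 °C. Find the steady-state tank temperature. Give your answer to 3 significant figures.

M c_p dT/dt = ṁ c_p (T_in − T) + Q̇.
At steady state dT/dt = 0 ⇒ T_ss = T_in + Q̇/(ṁ c_p) = 13.6 + 33.6/(7.08·2.92) = 15.225 °C.

15.2 °C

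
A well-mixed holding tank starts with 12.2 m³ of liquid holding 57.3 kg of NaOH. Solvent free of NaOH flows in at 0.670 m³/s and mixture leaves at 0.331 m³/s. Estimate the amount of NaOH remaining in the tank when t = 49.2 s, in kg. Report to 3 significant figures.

24.7 kg

Let m(t) be the amount of NaOH. Volume: V(t) = V₀ + (Q_in − Q_out) t = 12.2 + 0.33900 t; V(49.2) = 28.879 m³.
Species balance (pure solvent in): dm/dt = −Q_out · m/V(t).
Separate: dm/m = −Q_out dt/V(t) ⇒ ln(m/m₀) = −(Q_out/(Q_in−Q_out)) ln(V/V₀).
m = m₀ (V₀/V)^(Q_out/(Q_in−Q_out)) = 57.3 × (12.2/28.879)^(0.97640) = 24.704 kg.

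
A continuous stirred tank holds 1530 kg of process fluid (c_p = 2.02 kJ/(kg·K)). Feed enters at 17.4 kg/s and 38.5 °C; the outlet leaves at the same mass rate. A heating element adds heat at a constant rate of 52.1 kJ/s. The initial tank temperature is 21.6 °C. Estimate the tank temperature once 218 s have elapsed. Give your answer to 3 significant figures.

38.4 °C

Unsteady energy balance on the tank contents: M c_p dT/dt = ṁ c_p (T_in − T) + 52.1.
Rearrange: dT/dt = (T_ss − T)/τ with τ = M/ṁ = 87.931 s and T_ss = T_in + Q̇/(ṁ c_p) = 39.982 °C.
Integrating: T(t) = T_ss + (T₀ − T_ss) e^(−t/τ).
T(218) = 39.982 + (-18.382)·e^(−218/87.931) = 39.982 + (-18.382)·0.083809 = 38.442 °C.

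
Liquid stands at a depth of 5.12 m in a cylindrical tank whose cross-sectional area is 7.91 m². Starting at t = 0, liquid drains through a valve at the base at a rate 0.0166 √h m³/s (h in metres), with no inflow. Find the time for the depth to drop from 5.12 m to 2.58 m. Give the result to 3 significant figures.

With no inflow, A dh/dt = −0.0166 √h.
∫ h^(−1/2) dh = −(0.0166/A) ∫ dt, giving 2√h = 2√h₀ − (0.0166/A) t.
t = 2A(√h₀ − √h)/0.0166 = 2·7.91·(√5.12 − √2.58)/0.0166
  = 15.820 × (2.2627 − 1.6062) / 0.0166 = 625.66 s.

626 s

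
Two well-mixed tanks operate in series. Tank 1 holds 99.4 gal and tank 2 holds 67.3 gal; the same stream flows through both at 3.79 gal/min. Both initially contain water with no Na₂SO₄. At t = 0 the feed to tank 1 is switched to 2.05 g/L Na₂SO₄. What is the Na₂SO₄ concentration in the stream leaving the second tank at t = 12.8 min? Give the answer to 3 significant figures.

0.244 g/L

Time constants: τᵢ = Vᵢ/Q for each well-mixed tank.
τ₁ = 99.4/3.79 = 26.227 min; τ₂ = 67.3/3.79 = 17.757 min.
Solving the cascade with C₁(0)=C₂(0)=0 gives C₂(t) = C_in[1 − (τ₁ e^(−t/τ₁) − τ₂ e^(−t/τ₂))/(τ₁ − τ₂)].
At t = 12.8: e^(−t/τ₁) = 0.61382, e^(−t/τ₂) = 0.48635.
C₂ = 2.05·[1 − (26.227·0.61382 − 17.757·0.48635)/(8.4697)] = 2.05·0.11891 = 0.24377 g/L.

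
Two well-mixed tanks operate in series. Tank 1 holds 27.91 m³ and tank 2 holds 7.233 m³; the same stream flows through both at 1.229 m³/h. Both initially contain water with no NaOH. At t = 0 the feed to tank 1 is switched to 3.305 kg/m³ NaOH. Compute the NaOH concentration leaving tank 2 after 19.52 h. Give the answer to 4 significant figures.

1.458 kg/m³

Species balance on tank i: dCᵢ/dt = (Cᵢ₋₁ − Cᵢ)/τᵢ with τᵢ = Vᵢ/Q.
τ₁ = 27.91/1.229 = 22.7095 h; τ₂ = 7.233/1.229 = 5.88527 h.
Tank 1: C₁ = C_in(1 − e^(−t/τ₁)). Tank 2 (τ₁ ≠ τ₂): C₂ = C_in[1 − (τ₁ e^(−t/τ₁) − τ₂ e^(−t/τ₂))/(τ₁ − τ₂)].
At t = 19.52: e^(−t/τ₁) = 0.423352, e^(−t/τ₂) = 0.0362704.
C₂ = 3.305·[1 − (22.7095·0.423352 − 5.88527·0.0362704)/(16.8242)] = 3.305·0.441243 = 1.45831 kg/m³.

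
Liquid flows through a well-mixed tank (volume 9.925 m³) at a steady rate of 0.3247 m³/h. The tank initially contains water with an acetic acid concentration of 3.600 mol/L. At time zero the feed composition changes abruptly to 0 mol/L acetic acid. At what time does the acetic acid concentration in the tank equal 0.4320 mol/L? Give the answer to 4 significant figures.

64.81 h

Species balance: V dC/dt = Q(C_in − C) ⇒ τ = V/Q = 30.5667 h.
C(t) = C_in + (C₀ − C_in) e^(−t/τ). Set C = 0.4320 and solve for t:
e^(−t/τ) = (C − C_in)/(C₀ − C_in) = (0.4320 − 0)/(3.600 − 0) = 0.120000
t = −τ ln(…) = 30.5667 × 2.12026 = 64.8094 h.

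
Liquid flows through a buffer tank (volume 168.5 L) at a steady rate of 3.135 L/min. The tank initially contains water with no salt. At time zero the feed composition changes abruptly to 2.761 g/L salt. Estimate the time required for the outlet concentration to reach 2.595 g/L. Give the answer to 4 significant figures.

151.1 min

Species balance: V dC/dt = Q(C_in − C) ⇒ τ = V/Q = 53.7480 min.
C(t) = C_in + (C₀ − C_in) e^(−t/τ). Set C = 2.595 and solve for t:
e^(−t/τ) = (C − C_in)/(C₀ − C_in) = (2.595 − 2.761)/(0 − 2.761) = 0.0601231
t = −τ ln(…) = 53.7480 × 2.81136 = 151.105 min.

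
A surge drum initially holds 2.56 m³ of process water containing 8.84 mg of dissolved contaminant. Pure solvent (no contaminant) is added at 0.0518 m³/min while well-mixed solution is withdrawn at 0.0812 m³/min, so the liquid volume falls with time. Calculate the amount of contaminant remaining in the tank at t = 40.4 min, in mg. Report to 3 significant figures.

Total volume: dV/dt = Q_in − Q_out = -0.029400 m³/min, so V(t) = 2.56 − 0.029400 t and V(40.4) = 1.3722 m³.
Species balance (pure solvent in): dm/dt = −Q_out · m/V(t).
Separate: dm/m = −Q_out dt/V(t) ⇒ ln(m/m₀) = −(Q_out/(Q_in−Q_out)) ln(V/V₀).
m = m₀ (V₀/V)^(Q_out/(Q_in−Q_out)) = 8.84 × (2.56/1.3722)^(-2.7619) = 1.5794 mg.

1.58 mg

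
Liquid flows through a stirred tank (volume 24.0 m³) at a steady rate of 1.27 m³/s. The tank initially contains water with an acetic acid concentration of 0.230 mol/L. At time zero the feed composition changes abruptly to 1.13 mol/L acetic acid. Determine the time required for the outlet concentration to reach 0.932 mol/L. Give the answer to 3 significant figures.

Transient balance on the dissolved component: V dC/dt = Q(C_in − C), so τ = V/Q = 18.898 s.
C(t) = C_in + (C₀ − C_in) e^(−t/τ). Set C = 0.932 and solve for t:
e^(−t/τ) = (C − C_in)/(C₀ − C_in) = (0.932 − 1.13)/(0.230 − 1.13) = 0.22000
t = −τ ln(…) = 18.898 × 1.5141 = 28.613 s.

28.6 s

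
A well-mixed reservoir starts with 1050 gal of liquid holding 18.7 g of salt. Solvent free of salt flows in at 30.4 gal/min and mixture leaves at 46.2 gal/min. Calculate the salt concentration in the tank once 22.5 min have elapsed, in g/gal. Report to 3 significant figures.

0.00804 g/gal

Total volume: dV/dt = Q_in − Q_out = -15.800 gal/min, so V(t) = 1050 − 15.800 t and V(22.5) = 694.50 gal.
Solute balance: dm/dt = 0 − Q_out C = −Q_out m/V(t).
dm/m = −Q_out dt/(V₀ − 15.800 t); integrating gives ln(m/m₀) = −(Q_out/(Q_in−Q_out)) ln(V/V₀).
m = m₀ (V₀/V)^(Q_out/(Q_in−Q_out)) = 18.7 × (1050/694.50)^(-2.9241) = 5.5837 g.
C = m/V = 5.5837/694.50 = 0.0080399 g/gal.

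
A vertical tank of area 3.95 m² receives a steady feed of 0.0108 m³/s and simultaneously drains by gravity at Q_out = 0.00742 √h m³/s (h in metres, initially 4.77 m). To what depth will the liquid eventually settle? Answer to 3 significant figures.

2.12 m

A dh/dt = Q_in − 0.00742 √h. Steady state requires inflow = outflow:
Q_in = 0.00742 √h_ss ⇒ √h_ss = 0.0108/0.00742 = 1.4555.
h_ss = 1.4555² = 2.1186 m. (Since h₀ = 4.77 m > h_ss, the level will fall toward this value.)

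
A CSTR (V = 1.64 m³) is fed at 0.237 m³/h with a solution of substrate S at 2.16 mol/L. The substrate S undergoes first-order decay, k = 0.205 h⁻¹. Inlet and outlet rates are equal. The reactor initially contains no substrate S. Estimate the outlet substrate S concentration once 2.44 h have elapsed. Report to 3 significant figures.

Accumulation = in − out − consumed: V dC/dt = Q C_in − Q C − k V C.
This is linear with rate a = Q/V + k = 0.34951 h⁻¹.
C_ss = Q C_in/(Q + kV) = 0.89309 mol/L; C(t) = C_ss + (C₀ − C_ss) e^(−a t).
C(2.44) = 0.89309 + (-0.89309)·e^(−0.34951·2.44) = 0.89309 + (-0.89309)·0.42622 = 0.51244 mol/L.

0.512 mol/L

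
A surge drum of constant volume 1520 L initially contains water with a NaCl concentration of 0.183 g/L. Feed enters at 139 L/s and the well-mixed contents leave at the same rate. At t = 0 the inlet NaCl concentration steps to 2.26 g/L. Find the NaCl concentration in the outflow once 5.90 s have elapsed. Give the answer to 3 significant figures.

1.05 g/L

Transient balance on the dissolved component: V dC/dt = Q(C_in − C).
So dC/dt = (C_in − C)/τ with τ = V/Q = 1520/139 = 10.935 s.
C approaches C_in exponentially: C(t) = C_in + (C₀ − C_in) e^(−t/τ).
C(5.90) = 2.26 + (0.183 − 2.26)·e^(−5.90/10.935) = 2.26 + (-2.0770)·0.58302 = 1.0491 g/L.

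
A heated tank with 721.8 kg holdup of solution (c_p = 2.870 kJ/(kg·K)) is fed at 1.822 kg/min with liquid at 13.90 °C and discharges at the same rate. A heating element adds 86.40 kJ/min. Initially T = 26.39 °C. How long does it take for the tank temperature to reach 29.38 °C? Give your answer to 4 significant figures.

First-law balance (no shaft work): M c_p dT/dt = ṁ c_p (T_in − T) + 86.40.
τ = M/ṁ = 396.158 min; T_ss = T_in + Q̇/(ṁ c_p) = 30.4228 °C.
T(t) = T_ss + (T₀ − T_ss) e^(−t/τ). Set T = 29.38:
e^(−t/τ) = (29.38 − 30.4228)/(26.39 − 30.4228) = 0.258578
t = −396.158 · ln(0.258578) = 535.826 min.

535.8 min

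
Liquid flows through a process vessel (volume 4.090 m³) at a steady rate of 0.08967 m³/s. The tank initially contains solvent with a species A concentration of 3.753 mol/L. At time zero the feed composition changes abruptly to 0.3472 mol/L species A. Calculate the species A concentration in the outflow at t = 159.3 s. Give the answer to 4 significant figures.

0.4508 mol/L

Mass balance on the solute (V constant): V dC/dt = Q(C_in − C).
So dC/dt = (C_in − C)/τ with τ = V/Q = 4.090/0.08967 = 45.6117 s.
Integrating: C(t) = C_in + (C₀ − C_in) e^(−t/τ).
C(159.3) = 0.3472 + (3.753 − 0.3472)·e^(−159.3/45.6117) = 0.3472 + (3.40580)·0.0304239 = 0.450818 mol/L.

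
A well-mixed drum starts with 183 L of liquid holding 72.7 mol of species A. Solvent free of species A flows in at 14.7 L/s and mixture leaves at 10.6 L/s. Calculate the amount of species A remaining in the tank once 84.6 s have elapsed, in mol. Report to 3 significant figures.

4.65 mol

Total volume: dV/dt = Q_in − Q_out = 4.1000 L/s, so V(t) = 183 + 4.1000 t and V(84.6) = 529.86 L.
Solute balance: dm/dt = 0 − Q_out C = −Q_out m/V(t).
dm/m = −Q_out dt/(V₀ + 4.1000 t); integrating gives ln(m/m₀) = −(Q_out/(Q_in−Q_out)) ln(V/V₀).
m = m₀ (V₀/V)^(Q_out/(Q_in−Q_out)) = 72.7 × (183/529.86)^(2.5854) = 4.6542 mol.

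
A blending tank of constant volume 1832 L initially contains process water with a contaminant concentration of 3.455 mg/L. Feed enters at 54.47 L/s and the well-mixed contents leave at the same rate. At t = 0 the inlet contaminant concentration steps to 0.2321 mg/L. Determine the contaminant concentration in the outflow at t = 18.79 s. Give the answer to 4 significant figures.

2.075 mg/L

Unsteady species balance (constant V, well mixed): V dC/dt = Q(C_in − C).
Time constant τ = V/Q = 1832/54.47 = 33.6332 s.
Integrating: C(t) = C_in + (C₀ − C_in) e^(−t/τ).
C(18.79) = 0.2321 + (3.455 − 0.2321)·e^(−18.79/33.6332) = 0.2321 + (3.22290)·0.571967 = 2.07549 mg/L.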